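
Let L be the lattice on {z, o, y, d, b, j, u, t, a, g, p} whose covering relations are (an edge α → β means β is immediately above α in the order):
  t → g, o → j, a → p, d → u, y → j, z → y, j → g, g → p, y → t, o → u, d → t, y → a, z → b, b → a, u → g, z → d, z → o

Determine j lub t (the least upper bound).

g

Common upper bounds of {j, t}: g, p.
The least among these is g.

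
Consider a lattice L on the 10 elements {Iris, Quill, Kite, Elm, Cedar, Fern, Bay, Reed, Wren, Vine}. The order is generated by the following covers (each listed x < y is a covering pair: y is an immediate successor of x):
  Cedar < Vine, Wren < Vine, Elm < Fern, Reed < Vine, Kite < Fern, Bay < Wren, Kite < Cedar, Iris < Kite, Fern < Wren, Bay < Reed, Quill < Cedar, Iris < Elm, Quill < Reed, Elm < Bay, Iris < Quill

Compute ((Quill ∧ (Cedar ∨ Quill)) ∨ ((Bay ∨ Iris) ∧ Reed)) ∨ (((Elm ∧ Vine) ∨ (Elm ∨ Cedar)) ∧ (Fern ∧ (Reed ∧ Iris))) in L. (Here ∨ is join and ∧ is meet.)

Cedar ∨ Quill = Cedar
Quill ∧ Cedar = Quill
Bay ∨ Iris = Bay
Bay ∧ Reed = Bay
Quill ∨ Bay = Reed
Elm ∧ Vine = Elm
Elm ∨ Cedar = Vine
Elm ∨ Vine = Vine
Reed ∧ Iris = Iris
Fern ∧ Iris = Iris
Vine ∧ Iris = Iris
Reed ∨ Iris = Reed

Reed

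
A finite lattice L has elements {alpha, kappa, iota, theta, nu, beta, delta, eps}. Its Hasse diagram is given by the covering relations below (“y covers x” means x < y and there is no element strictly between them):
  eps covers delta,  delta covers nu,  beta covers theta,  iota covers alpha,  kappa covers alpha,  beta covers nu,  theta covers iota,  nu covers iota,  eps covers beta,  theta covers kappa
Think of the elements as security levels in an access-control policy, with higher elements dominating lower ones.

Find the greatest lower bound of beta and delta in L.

nu

Common lower bounds of {beta, delta}: alpha, iota, nu.
The greatest among these is nu.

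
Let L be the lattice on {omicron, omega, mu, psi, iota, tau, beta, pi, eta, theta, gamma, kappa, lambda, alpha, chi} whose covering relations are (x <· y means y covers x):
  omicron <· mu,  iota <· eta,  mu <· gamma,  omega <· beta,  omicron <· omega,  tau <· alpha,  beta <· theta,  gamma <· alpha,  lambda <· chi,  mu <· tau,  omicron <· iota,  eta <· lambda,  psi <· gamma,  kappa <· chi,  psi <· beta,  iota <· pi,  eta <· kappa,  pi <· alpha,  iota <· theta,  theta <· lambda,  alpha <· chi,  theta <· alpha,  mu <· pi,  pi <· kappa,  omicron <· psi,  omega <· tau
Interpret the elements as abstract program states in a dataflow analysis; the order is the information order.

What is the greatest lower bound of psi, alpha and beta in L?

Common lower bounds of {psi, alpha, beta}: omicron, psi.
The greatest among these is psi.

psi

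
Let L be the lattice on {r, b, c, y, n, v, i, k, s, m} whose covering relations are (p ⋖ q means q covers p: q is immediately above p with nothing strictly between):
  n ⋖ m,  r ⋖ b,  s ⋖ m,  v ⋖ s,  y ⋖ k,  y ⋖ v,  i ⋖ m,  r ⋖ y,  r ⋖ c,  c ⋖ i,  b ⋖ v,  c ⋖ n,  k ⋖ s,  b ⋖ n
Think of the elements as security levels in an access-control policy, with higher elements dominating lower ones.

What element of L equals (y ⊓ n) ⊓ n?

y ∧ n = r
r ∧ n = r

r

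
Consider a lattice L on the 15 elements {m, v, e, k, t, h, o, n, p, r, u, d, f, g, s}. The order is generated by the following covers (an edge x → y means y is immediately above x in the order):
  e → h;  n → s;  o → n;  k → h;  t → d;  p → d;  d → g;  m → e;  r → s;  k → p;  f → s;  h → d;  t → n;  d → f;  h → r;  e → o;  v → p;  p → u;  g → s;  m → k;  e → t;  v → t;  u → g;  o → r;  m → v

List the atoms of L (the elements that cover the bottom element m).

e, k, v

The atoms are exactly the elements that cover m: e, k, v.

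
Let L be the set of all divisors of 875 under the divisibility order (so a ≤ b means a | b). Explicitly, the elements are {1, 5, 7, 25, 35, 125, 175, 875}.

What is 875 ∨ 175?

In the divisibility order, the join is the least common multiple: lcm(875, 175) = 875.

875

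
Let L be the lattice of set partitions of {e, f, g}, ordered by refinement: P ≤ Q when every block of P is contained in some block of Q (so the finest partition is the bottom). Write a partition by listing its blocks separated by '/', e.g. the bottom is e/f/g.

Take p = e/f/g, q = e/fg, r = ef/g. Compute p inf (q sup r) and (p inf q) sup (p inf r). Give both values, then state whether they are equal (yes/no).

e/f/g; e/f/g; yes

q sup r = efg, so p inf (q sup r) = e/f/g inf efg = e/f/g.
p inf q = e/f/g and p inf r = e/f/g, so (p inf q) sup (p inf r) = e/f/g sup e/f/g = e/f/g.
Equal: yes.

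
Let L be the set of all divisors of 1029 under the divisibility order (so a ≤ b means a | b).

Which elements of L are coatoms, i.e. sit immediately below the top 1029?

The coatoms are exactly the elements covered by 1029: 147, 343.

147, 343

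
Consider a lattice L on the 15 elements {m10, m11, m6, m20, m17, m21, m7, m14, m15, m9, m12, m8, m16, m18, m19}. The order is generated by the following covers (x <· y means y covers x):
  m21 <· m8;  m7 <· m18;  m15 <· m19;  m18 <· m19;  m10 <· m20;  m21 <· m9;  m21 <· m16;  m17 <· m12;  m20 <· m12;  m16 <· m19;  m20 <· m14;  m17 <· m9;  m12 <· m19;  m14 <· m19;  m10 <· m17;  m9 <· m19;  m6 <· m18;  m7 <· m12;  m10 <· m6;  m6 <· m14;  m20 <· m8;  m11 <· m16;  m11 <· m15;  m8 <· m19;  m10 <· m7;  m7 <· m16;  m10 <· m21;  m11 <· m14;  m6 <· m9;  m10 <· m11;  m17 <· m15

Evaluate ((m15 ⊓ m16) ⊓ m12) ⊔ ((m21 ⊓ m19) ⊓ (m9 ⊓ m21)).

m21

m15 ∧ m16 = m11
m11 ∧ m12 = m10
m21 ∧ m19 = m21
m9 ∧ m21 = m21
m21 ∧ m21 = m21
m10 ∨ m21 = m21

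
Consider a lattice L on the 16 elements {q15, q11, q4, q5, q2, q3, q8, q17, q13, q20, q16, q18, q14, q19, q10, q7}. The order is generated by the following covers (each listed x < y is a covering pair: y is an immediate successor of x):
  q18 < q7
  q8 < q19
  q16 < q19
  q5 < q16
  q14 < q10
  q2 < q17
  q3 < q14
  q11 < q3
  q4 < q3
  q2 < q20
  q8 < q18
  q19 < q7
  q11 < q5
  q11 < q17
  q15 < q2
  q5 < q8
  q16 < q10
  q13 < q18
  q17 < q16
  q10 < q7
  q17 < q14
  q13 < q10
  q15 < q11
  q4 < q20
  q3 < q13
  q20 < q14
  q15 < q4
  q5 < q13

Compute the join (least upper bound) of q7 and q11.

Common upper bounds of {q7, q11}: q7.
The least among these is q7.

q7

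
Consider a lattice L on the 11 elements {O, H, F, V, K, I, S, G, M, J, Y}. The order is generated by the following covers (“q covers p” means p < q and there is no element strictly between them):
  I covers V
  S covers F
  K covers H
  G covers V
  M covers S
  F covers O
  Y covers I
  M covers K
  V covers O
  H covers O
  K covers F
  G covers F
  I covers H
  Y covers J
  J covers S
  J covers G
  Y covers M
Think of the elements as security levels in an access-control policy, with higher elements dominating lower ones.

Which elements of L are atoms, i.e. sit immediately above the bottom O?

The atoms are exactly the elements that cover O: F, H, V.

F, H, V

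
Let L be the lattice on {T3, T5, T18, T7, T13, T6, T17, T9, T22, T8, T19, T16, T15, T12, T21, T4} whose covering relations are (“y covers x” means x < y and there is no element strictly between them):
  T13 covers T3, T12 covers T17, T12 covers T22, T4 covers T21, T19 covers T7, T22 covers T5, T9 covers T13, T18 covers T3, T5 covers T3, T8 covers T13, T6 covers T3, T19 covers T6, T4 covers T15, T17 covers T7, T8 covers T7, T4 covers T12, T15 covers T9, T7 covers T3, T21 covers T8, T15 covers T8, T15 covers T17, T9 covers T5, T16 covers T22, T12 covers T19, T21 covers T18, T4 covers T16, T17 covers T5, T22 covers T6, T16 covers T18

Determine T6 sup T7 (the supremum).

Common upper bounds of {T6, T7}: T12, T19, T4.
The least among these is T19.

T19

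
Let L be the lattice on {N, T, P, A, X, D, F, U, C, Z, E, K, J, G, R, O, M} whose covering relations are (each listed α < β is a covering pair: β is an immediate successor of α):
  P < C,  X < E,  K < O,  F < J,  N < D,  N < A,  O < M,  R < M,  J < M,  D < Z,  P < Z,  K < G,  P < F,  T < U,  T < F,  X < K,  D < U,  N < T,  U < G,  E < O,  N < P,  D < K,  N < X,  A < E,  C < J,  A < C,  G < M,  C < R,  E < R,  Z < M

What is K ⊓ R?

Common lower bounds of {K, R}: N, X.
The greatest among these is X.

X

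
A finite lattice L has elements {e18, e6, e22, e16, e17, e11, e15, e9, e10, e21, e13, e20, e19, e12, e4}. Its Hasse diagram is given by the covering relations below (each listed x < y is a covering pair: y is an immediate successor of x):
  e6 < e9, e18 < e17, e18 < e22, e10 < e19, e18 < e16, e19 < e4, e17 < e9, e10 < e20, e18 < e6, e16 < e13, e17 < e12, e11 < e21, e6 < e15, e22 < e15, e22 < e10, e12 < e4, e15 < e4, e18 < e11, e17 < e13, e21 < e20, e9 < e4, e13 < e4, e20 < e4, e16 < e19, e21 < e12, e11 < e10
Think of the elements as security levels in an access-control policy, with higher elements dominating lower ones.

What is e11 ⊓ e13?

e18

Common lower bounds of {e11, e13}: e18.
The greatest among these is e18.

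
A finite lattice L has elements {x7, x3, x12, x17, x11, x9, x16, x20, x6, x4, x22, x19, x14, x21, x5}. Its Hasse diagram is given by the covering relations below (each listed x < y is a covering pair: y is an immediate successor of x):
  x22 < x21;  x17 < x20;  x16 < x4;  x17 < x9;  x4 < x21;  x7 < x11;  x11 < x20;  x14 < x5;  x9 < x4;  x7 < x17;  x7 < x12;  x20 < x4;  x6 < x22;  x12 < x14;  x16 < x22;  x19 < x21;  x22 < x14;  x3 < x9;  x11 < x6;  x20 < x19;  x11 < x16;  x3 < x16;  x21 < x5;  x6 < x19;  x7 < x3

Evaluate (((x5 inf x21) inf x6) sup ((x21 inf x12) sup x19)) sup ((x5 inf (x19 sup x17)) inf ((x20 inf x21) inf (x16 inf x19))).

x19

x5 ∧ x21 = x21
x21 ∧ x6 = x6
x21 ∧ x12 = x7
x7 ∨ x19 = x19
x6 ∨ x19 = x19
x19 ∨ x17 = x19
x5 ∧ x19 = x19
x20 ∧ x21 = x20
x16 ∧ x19 = x11
x20 ∧ x11 = x11
x19 ∧ x11 = x11
x19 ∨ x11 = x19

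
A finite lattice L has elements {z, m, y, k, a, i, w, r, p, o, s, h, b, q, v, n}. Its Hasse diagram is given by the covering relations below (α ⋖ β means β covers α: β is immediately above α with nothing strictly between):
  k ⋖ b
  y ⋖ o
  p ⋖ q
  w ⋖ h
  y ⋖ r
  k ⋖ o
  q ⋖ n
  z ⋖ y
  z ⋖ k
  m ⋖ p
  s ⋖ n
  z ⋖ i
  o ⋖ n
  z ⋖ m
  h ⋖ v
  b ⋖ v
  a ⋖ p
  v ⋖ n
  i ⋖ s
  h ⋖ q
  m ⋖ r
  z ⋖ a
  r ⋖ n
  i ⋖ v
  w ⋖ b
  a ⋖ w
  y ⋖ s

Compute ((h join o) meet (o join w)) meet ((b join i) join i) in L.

h ∨ o = n
o ∨ w = n
n ∧ n = n
b ∨ i = v
v ∨ i = v
n ∧ v = v

v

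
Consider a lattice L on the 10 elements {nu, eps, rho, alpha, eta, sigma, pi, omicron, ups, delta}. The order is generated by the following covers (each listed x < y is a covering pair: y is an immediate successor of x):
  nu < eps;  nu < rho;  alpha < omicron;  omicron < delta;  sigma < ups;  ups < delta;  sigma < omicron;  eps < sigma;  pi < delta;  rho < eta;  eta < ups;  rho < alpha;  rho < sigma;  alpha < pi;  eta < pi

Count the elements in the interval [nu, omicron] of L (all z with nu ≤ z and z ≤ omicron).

6

The interval [nu, omicron] = {alpha, eps, nu, omicron, rho, sigma}, which has 6 elements.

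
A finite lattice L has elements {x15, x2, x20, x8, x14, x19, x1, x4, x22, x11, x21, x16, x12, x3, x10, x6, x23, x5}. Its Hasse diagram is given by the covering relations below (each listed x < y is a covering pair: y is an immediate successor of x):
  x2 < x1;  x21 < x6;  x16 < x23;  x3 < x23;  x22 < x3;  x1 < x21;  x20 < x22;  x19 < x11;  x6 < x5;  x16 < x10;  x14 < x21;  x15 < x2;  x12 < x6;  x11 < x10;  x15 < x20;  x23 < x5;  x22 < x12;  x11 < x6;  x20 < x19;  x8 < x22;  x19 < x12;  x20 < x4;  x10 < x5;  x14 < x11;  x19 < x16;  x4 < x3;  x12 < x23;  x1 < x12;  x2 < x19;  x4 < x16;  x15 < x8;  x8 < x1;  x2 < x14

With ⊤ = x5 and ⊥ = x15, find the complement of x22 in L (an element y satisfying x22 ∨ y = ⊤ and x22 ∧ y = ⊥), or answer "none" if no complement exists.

none

For every candidate y, either x22 ∨ y ≠ x5 or x22 ∧ y ≠ x15; no complement exists.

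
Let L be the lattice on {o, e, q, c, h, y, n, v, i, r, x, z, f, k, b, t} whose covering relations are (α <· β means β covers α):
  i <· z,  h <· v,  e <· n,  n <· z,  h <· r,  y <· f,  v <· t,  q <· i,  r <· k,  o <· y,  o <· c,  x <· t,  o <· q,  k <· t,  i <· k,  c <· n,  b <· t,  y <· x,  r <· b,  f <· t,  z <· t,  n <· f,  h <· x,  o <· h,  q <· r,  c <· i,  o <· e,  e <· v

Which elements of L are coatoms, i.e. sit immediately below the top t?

The coatoms are exactly the elements covered by t: b, f, k, v, x, z.

b, f, k, v, x, z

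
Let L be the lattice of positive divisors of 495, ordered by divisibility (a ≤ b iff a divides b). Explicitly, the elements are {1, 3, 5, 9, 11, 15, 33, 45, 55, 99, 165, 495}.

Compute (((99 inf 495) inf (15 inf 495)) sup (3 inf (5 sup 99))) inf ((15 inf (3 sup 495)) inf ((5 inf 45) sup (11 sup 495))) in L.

3

99 ∧ 495 = 99
15 ∧ 495 = 15
99 ∧ 15 = 3
5 ∨ 99 = 495
3 ∧ 495 = 3
3 ∨ 3 = 3
3 ∨ 495 = 495
15 ∧ 495 = 15
5 ∧ 45 = 5
11 ∨ 495 = 495
5 ∨ 495 = 495
15 ∧ 495 = 15
3 ∧ 15 = 3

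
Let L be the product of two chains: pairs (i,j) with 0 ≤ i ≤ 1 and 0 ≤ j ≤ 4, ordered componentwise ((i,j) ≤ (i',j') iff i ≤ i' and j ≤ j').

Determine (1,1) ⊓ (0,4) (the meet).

In a product of chains, the meet is componentwise min, giving (0,1).

(0,1)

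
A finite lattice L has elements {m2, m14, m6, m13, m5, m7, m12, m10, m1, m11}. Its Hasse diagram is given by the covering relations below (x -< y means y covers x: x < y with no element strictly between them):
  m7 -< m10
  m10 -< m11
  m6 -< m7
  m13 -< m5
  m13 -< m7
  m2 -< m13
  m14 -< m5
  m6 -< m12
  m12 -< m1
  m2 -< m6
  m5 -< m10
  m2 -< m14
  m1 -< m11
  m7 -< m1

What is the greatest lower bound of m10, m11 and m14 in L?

Common lower bounds of {m10, m11, m14}: m14, m2.
The greatest among these is m14.

m14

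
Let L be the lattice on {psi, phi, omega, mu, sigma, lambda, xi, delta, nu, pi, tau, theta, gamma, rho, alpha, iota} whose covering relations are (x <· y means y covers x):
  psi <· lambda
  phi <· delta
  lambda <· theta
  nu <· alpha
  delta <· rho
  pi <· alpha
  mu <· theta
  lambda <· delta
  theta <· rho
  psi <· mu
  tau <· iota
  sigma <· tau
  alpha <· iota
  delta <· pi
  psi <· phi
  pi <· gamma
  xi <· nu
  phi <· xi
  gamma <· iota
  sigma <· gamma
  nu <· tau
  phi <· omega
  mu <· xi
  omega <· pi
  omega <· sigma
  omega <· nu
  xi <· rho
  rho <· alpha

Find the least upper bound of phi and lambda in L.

Common upper bounds of {phi, lambda}: alpha, delta, gamma, iota, pi, rho.
The least among these is delta.

delta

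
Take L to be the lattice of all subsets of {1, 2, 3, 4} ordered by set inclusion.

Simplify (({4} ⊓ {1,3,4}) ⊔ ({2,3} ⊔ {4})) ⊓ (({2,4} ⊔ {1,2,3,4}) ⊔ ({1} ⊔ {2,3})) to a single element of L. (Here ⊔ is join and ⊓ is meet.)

{4} ∧ {1,3,4} = {4}
{2,3} ∨ {4} = {2,3,4}
{4} ∨ {2,3,4} = {2,3,4}
{2,4} ∨ {1,2,3,4} = {1,2,3,4}
{1} ∨ {2,3} = {1,2,3}
{1,2,3,4} ∨ {1,2,3} = {1,2,3,4}
{2,3,4} ∧ {1,2,3,4} = {2,3,4}

{2,3,4}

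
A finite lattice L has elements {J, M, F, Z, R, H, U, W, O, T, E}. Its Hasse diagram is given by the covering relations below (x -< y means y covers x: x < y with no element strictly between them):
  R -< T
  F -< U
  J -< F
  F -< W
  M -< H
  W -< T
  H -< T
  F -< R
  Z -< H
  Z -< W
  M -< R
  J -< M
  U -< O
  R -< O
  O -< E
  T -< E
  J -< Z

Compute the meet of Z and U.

Common lower bounds of {Z, U}: J.
The greatest among these is J.

J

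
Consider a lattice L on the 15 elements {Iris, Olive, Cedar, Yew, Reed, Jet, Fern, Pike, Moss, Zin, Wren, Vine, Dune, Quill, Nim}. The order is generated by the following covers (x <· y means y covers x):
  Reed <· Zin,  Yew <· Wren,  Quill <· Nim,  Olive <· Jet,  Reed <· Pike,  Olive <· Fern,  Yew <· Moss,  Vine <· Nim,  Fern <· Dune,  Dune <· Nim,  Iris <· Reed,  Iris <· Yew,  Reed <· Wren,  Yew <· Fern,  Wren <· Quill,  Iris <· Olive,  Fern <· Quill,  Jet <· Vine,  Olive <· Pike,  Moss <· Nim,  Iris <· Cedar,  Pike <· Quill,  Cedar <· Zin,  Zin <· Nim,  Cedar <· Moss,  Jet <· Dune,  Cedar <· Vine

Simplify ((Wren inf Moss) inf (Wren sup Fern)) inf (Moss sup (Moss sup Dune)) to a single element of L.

Wren ∧ Moss = Yew
Wren ∨ Fern = Quill
Yew ∧ Quill = Yew
Moss ∨ Dune = Nim
Moss ∨ Nim = Nim
Yew ∧ Nim = Yew

Yew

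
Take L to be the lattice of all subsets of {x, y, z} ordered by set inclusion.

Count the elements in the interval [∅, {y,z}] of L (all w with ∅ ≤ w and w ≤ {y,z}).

The interval [∅, {y,z}] = {{y,z}, {y}, {z}, ∅}, which has 4 elements.

4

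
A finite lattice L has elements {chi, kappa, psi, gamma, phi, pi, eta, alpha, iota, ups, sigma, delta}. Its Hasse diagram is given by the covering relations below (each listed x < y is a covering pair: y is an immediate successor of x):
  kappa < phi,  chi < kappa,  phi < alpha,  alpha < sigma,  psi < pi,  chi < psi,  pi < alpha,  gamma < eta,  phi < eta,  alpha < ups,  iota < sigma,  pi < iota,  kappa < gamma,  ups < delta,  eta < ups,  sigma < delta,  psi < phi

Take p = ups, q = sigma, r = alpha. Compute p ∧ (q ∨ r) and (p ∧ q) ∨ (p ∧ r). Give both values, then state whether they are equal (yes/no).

alpha; alpha; yes

q ∨ r = sigma, so p ∧ (q ∨ r) = ups ∧ sigma = alpha.
p ∧ q = alpha and p ∧ r = alpha, so (p ∧ q) ∨ (p ∧ r) = alpha ∨ alpha = alpha.
Equal: yes.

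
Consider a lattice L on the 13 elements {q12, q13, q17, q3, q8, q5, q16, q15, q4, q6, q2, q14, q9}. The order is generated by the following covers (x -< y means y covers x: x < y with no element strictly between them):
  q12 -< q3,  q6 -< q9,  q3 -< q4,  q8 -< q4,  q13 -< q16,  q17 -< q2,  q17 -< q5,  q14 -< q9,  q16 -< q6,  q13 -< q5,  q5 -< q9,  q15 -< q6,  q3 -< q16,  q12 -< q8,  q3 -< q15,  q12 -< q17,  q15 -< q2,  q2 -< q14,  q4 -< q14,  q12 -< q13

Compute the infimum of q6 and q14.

q15

Common lower bounds of {q6, q14}: q12, q15, q3.
The greatest among these is q15.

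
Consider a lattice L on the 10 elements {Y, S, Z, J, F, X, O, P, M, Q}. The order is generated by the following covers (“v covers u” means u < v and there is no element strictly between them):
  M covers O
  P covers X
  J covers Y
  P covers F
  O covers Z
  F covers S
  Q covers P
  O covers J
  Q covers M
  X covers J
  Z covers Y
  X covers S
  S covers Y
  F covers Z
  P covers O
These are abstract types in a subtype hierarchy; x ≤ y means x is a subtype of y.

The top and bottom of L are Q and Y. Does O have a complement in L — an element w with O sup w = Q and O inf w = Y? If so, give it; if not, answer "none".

For every candidate w, either O ∨ w ≠ Q or O ∧ w ≠ Y; no complement exists.

none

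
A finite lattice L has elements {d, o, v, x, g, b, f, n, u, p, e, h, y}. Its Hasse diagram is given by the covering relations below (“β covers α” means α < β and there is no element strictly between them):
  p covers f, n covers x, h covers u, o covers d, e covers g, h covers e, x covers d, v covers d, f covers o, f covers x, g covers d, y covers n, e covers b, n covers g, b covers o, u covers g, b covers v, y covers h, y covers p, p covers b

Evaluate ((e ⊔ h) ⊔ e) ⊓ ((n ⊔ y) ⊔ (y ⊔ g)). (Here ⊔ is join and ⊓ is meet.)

e ∨ h = h
h ∨ e = h
n ∨ y = y
y ∨ g = y
y ∨ y = y
h ∧ y = h

h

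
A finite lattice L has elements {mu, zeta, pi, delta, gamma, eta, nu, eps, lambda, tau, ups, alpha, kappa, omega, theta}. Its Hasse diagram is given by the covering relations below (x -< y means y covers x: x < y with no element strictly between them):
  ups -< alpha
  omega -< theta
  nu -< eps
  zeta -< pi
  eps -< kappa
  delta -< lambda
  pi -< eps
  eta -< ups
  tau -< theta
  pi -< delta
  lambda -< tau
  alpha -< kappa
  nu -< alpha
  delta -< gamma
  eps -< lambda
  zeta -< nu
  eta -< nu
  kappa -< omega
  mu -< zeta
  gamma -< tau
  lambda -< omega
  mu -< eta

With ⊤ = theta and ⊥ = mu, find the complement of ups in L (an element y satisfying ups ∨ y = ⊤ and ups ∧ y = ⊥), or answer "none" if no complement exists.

Need y with ups ∨ y = theta and ups ∧ y = mu.
Checking each element gives: gamma.

gamma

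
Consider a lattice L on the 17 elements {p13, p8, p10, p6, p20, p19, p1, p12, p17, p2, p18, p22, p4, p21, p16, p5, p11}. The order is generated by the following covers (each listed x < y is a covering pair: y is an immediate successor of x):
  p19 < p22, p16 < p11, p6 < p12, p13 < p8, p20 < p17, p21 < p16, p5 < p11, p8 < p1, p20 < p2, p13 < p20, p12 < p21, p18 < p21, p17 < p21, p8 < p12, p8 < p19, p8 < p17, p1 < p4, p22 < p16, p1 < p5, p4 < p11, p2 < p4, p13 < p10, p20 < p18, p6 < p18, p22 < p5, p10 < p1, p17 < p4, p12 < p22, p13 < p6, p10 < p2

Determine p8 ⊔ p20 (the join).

p17

Common upper bounds of {p8, p20}: p11, p16, p17, p21, p4.
The least among these is p17.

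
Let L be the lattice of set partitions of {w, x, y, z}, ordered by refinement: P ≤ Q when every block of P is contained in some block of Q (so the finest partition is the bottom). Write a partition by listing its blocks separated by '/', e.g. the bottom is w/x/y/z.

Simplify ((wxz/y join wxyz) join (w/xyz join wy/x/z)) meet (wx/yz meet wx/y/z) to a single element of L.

wxz/y ∨ wxyz = wxyz
w/xyz ∨ wy/x/z = wxyz
wxyz ∨ wxyz = wxyz
wx/yz ∧ wx/y/z = wx/y/z
wxyz ∧ wx/y/z = wx/y/z

wx/y/z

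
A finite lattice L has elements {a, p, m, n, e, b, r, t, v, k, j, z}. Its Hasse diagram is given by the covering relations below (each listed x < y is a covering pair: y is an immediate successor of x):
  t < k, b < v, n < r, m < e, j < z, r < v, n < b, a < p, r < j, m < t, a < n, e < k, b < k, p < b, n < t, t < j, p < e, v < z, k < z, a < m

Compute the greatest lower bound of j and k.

t

Common lower bounds of {j, k}: a, m, n, t.
The greatest among these is t.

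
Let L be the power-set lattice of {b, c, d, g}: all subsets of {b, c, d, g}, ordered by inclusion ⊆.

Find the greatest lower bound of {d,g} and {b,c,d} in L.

{d}

Under ⊆, meet is intersection: {d,g} ∩ {b,c,d} = {d}.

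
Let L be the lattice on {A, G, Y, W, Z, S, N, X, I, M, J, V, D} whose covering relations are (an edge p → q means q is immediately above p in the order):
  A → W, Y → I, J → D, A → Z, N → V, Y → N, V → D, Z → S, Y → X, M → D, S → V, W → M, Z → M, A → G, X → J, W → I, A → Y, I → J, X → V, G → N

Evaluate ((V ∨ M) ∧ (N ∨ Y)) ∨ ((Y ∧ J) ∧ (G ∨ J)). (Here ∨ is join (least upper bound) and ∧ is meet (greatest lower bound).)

N

V ∨ M = D
N ∨ Y = N
D ∧ N = N
Y ∧ J = Y
G ∨ J = D
Y ∧ D = Y
N ∨ Y = N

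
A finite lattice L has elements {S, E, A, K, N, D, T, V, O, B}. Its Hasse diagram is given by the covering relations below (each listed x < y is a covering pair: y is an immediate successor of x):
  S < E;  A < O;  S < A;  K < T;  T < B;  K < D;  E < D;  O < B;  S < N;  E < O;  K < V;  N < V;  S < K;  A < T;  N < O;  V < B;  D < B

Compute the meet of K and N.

S

Common lower bounds of {K, N}: S.
The greatest among these is S.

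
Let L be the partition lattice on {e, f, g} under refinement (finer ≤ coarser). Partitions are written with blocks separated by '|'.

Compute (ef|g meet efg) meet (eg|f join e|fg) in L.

ef|g ∧ efg = ef|g
eg|f ∨ e|fg = efg
ef|g ∧ efg = ef|g

ef|g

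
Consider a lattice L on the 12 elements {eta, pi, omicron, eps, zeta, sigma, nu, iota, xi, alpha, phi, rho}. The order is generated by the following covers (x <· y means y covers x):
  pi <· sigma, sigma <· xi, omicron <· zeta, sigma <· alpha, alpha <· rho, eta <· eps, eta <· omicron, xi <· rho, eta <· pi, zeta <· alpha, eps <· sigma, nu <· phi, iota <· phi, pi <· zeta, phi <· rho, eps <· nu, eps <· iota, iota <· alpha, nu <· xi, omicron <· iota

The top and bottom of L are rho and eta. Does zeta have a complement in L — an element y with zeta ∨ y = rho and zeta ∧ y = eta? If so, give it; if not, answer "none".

nu

Need y with zeta ∨ y = rho and zeta ∧ y = eta.
Checking each element gives: nu.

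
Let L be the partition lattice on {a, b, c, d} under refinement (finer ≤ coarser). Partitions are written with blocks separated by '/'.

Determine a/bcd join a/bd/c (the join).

The join of a/bcd and a/bd/c merges any blocks that overlap across the partitions, giving a/bcd.

a/bcd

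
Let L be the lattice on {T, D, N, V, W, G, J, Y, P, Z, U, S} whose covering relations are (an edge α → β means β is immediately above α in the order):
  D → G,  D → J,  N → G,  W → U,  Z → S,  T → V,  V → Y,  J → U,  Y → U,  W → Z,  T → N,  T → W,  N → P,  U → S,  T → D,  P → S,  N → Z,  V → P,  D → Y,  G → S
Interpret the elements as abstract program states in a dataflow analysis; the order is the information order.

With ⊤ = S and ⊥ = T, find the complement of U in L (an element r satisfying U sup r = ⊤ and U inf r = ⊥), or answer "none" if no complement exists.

N

Need r with U ∨ r = S and U ∧ r = T.
Checking each element gives: N.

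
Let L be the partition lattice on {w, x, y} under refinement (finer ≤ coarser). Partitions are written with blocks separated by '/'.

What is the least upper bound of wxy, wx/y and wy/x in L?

wxy

The join of wxy, wx/y, wy/x merges any blocks that overlap across the partitions, giving wxy.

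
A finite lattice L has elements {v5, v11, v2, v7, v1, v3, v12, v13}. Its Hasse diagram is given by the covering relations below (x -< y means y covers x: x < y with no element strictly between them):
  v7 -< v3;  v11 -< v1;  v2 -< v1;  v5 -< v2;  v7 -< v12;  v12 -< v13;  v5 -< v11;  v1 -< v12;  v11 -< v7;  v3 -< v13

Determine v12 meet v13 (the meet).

Common lower bounds of {v12, v13}: v1, v11, v12, v2, v5, v7.
The greatest among these is v12.

v12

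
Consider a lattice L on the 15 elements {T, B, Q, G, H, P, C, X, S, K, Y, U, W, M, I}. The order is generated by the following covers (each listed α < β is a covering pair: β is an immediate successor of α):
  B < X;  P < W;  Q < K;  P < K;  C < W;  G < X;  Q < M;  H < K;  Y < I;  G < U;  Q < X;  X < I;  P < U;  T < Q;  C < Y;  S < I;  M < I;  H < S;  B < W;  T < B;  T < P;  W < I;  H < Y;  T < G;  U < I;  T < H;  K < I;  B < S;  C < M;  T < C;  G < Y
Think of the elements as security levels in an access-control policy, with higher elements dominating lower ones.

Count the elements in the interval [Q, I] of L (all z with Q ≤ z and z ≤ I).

5

The interval [Q, I] = {I, K, M, Q, X}, which has 5 elements.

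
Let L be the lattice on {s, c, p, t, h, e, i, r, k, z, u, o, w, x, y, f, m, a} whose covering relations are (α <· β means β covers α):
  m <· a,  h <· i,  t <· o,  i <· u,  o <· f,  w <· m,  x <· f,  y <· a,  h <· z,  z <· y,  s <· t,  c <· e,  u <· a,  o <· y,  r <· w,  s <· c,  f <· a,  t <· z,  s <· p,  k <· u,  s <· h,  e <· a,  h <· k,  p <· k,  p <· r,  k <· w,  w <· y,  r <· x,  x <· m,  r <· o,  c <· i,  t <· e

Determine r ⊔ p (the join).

Common upper bounds of {r, p}: a, f, m, o, r, w, x, y.
The least among these is r.

r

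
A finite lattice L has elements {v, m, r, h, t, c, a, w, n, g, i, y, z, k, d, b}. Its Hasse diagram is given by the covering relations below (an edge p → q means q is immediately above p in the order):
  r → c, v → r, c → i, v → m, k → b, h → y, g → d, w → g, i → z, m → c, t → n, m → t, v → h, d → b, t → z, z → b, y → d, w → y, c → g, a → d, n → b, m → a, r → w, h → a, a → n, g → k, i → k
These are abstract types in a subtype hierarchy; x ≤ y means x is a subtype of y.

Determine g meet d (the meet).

g

Common lower bounds of {g, d}: c, g, m, r, v, w.
The greatest among these is g.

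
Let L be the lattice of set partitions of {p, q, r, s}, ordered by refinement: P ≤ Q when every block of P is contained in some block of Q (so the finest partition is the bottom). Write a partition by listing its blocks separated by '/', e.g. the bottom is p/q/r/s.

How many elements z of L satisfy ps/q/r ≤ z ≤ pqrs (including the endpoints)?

The interval [ps/q/r, pqrs] = {pqrs, pqs/r, prs/q, ps/q/r, ps/qr}, which has 5 elements.

5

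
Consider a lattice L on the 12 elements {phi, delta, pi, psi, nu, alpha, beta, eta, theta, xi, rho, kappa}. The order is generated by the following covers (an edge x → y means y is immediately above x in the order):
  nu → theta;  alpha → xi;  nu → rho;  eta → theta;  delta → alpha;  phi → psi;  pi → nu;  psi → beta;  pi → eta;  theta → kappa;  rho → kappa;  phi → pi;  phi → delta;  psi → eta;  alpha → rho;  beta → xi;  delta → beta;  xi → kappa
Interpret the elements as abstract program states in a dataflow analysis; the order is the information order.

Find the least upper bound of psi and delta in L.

beta

Common upper bounds of {psi, delta}: beta, kappa, xi.
The least among these is beta.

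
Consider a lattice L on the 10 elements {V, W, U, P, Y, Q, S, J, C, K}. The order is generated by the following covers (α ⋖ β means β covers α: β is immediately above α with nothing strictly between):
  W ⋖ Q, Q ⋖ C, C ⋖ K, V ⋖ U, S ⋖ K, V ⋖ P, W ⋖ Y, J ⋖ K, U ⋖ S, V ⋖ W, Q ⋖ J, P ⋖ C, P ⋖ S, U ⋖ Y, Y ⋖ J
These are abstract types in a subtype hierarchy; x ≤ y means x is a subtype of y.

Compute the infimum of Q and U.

V

Common lower bounds of {Q, U}: V.
The greatest among these is V.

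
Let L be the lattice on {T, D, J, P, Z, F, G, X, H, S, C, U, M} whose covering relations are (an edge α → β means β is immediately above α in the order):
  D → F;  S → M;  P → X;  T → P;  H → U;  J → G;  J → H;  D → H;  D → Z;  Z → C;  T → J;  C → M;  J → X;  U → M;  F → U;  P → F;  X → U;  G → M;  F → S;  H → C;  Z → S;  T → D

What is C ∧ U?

Common lower bounds of {C, U}: D, H, J, T.
The greatest among these is H.

H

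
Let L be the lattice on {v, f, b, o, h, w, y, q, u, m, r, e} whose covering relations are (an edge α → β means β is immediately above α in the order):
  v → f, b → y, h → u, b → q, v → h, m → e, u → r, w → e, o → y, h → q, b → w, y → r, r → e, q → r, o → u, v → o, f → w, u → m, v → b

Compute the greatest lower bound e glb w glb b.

Common lower bounds of {e, w, b}: b, v.
The greatest among these is b.

b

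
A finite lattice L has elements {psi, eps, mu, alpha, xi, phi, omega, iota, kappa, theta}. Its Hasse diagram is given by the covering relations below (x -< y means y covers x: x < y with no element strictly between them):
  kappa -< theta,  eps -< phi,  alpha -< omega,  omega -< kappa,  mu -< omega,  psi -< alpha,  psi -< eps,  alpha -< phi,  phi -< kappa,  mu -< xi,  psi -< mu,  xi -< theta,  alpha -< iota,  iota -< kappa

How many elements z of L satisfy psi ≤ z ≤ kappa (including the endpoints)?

The interval [psi, kappa] = {alpha, eps, iota, kappa, mu, omega, phi, psi}, which has 8 elements.

8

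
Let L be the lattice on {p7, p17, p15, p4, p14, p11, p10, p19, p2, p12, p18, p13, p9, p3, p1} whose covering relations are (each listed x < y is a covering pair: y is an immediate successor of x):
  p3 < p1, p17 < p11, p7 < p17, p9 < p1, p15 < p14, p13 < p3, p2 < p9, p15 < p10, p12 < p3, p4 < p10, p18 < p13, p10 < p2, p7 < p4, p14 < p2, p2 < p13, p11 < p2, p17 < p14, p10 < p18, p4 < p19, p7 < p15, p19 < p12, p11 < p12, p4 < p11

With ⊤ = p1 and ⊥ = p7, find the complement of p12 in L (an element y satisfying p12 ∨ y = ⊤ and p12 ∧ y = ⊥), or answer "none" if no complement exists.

For every candidate y, either p12 ∨ y ≠ p1 or p12 ∧ y ≠ p7; no complement exists.

none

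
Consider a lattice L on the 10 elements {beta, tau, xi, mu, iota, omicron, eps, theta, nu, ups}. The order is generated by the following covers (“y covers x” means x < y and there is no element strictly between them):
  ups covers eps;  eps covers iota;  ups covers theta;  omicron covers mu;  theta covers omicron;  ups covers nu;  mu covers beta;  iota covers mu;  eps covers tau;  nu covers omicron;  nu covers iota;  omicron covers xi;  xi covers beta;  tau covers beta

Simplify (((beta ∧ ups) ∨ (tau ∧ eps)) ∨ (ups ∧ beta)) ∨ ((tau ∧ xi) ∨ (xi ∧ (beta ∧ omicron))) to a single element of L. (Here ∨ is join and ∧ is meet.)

beta ∧ ups = beta
tau ∧ eps = tau
beta ∨ tau = tau
ups ∧ beta = beta
tau ∨ beta = tau
tau ∧ xi = beta
beta ∧ omicron = beta
xi ∧ beta = beta
beta ∨ beta = beta
tau ∨ beta = tau

tau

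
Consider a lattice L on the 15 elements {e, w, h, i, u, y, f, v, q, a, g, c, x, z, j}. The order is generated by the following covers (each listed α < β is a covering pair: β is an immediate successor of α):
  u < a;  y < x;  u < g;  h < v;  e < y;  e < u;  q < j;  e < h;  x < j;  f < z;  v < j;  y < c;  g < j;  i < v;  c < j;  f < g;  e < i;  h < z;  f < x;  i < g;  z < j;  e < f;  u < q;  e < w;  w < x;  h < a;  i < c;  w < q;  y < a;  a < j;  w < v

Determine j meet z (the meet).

z

Common lower bounds of {j, z}: e, f, h, z.
The greatest among these is z.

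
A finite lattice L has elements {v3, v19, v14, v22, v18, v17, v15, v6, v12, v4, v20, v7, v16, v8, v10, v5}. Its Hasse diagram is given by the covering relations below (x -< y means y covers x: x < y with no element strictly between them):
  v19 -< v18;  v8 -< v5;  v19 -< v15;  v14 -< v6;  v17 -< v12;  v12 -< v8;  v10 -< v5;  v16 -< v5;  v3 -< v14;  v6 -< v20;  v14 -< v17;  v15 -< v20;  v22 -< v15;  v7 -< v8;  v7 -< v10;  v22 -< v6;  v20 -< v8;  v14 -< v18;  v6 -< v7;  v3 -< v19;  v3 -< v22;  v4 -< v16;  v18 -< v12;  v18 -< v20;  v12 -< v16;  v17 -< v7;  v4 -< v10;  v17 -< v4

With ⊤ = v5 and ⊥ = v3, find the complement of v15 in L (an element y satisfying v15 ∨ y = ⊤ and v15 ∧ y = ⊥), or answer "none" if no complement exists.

v4

Need y with v15 ∨ y = v5 and v15 ∧ y = v3.
Checking each element gives: v4.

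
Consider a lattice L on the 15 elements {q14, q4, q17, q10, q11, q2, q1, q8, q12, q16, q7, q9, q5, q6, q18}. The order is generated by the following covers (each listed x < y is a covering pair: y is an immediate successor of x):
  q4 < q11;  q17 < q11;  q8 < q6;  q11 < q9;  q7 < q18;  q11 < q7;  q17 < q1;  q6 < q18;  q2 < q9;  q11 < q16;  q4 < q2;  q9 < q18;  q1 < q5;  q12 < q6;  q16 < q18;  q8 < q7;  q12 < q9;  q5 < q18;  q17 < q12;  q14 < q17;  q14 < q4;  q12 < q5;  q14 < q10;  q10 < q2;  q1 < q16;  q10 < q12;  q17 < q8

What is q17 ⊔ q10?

Common upper bounds of {q17, q10}: q12, q18, q5, q6, q9.
The least among these is q12.

q12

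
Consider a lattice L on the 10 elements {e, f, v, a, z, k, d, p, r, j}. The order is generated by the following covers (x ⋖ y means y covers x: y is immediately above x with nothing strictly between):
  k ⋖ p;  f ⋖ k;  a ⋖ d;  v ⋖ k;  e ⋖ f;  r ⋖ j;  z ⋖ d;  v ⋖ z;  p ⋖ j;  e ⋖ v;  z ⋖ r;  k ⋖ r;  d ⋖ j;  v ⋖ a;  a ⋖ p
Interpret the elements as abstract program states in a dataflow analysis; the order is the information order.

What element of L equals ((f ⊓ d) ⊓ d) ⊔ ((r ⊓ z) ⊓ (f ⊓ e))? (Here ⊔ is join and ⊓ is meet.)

e

f ∧ d = e
e ∧ d = e
r ∧ z = z
f ∧ e = e
z ∧ e = e
e ∨ e = e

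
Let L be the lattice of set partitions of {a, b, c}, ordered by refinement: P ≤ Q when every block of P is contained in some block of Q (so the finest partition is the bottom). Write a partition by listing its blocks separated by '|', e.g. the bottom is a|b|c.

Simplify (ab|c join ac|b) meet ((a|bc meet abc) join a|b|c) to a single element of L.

a|bc

ab|c ∨ ac|b = abc
a|bc ∧ abc = a|bc
a|bc ∨ a|b|c = a|bc
abc ∧ a|bc = a|bc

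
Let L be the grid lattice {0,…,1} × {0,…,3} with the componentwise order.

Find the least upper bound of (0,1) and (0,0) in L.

(0,1)

In a product of chains, the join is componentwise max, giving (0,1).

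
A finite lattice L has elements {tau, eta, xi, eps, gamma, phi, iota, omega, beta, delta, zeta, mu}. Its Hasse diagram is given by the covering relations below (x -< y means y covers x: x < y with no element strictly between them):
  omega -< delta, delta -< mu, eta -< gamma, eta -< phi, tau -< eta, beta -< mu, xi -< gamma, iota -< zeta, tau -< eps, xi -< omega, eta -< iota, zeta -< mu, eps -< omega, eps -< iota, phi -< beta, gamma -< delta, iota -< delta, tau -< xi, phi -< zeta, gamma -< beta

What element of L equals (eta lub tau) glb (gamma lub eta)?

eta ∨ tau = eta
gamma ∨ eta = gamma
eta ∧ gamma = eta

eta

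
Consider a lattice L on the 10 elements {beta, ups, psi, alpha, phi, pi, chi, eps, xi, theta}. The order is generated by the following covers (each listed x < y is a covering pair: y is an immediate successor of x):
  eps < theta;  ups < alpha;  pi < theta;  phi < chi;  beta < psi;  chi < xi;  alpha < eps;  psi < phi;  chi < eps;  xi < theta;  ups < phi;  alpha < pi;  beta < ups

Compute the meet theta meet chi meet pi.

Common lower bounds of {theta, chi, pi}: beta, ups.
The greatest among these is ups.

ups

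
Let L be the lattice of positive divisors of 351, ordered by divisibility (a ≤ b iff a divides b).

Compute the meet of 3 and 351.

In the divisibility order, the meet is the greatest common divisor: gcd(3, 351) = 3.

3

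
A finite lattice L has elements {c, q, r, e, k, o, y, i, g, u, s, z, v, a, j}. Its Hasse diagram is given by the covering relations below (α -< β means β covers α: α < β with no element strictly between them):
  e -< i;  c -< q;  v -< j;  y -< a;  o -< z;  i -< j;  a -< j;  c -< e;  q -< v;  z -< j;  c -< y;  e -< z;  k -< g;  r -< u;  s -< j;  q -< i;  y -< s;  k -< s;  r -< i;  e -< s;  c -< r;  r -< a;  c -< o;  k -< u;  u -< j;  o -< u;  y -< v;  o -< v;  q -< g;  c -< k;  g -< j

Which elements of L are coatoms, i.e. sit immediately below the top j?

The coatoms are exactly the elements covered by j: a, g, i, s, u, v, z.

a, g, i, s, u, v, z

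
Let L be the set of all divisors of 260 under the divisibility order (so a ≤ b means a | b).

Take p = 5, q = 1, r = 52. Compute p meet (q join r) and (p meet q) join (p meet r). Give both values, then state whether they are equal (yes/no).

1; 1; yes

q join r = 52, so p meet (q join r) = 5 meet 52 = 1.
p meet q = 1 and p meet r = 1, so (p meet q) join (p meet r) = 1 join 1 = 1.
Equal: yes.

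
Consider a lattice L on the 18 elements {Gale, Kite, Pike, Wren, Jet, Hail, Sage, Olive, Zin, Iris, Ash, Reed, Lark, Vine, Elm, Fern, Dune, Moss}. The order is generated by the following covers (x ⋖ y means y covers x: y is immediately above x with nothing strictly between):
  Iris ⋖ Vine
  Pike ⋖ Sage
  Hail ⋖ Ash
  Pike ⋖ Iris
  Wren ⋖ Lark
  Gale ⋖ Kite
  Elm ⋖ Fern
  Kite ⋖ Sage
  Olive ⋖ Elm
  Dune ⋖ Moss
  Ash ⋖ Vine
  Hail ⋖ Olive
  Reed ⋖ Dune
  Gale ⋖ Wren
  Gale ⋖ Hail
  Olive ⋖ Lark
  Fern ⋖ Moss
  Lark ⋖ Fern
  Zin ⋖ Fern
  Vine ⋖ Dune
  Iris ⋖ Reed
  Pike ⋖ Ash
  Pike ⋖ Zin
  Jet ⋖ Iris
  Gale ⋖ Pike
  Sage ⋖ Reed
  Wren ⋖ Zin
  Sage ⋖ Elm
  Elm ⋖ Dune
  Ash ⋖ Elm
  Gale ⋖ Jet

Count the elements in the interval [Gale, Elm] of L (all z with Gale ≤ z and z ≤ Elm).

The interval [Gale, Elm] = {Ash, Elm, Gale, Hail, Kite, Olive, Pike, Sage}, which has 8 elements.

8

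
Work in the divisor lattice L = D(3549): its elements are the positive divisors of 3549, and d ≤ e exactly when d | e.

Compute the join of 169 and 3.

507

Common upper bounds of {169, 3}: 3549, 507.
The least among these is 507.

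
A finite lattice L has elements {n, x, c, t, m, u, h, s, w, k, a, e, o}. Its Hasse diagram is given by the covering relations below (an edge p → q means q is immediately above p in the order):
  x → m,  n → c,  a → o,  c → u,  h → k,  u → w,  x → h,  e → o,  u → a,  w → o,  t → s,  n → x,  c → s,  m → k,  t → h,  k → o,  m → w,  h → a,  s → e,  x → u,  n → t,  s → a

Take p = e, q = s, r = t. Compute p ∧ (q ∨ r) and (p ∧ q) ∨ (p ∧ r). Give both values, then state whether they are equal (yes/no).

q ∨ r = s, so p ∧ (q ∨ r) = e ∧ s = s.
p ∧ q = s and p ∧ r = t, so (p ∧ q) ∨ (p ∧ r) = s ∨ t = s.
Equal: yes.

s; s; yes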